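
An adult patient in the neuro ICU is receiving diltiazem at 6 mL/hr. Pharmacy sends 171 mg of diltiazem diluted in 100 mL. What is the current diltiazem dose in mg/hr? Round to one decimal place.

Concentration = 171 mg ÷ 100 mL = 1.71 mg/mL
Drug rate = 6 mL/hr × 1.71 mg/mL = 10.26 mg/hr

10.3 mg/hr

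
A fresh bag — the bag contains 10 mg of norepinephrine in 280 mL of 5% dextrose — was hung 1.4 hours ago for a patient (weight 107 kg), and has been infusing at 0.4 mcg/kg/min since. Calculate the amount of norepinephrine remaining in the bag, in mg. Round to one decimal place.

Dose = 0.4 mcg/kg/min × 107 kg = 42.8 mcg/min
42.8 mcg/min × 60 min/hr = 2568 mcg/hr
Concentration = 10 mg ÷ 280 mL = 0.03571429 mg/mL = 35.71429 mcg/mL
Rate = 2568 mcg/hr ÷ 35.71429 mcg/mL = 71.904 mL/hr
Volume infused = 71.904 mL/hr × 1.4 hr = 100.6656 mL
Volume remaining = 280 − 100.6656 = 179.3344 mL
Drug remaining = 179.3344 mL × 35.71429 mcg/mL = 6404.8 mcg = 6.4048 mg

6.4 mg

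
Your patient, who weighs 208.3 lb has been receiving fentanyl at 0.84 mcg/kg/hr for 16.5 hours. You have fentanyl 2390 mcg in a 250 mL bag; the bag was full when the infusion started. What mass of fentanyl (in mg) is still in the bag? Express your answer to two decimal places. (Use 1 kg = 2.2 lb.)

1.08 mg

Weight = 208.3 lb ÷ 2.2 lb/kg = 94.68182 kg
Dose = 0.84 mcg/kg/hr × 94.68182 kg = 79.53273 mcg/hr
Concentration = 2390 mcg ÷ 250 mL = 9.56 mcg/mL
Rate = 79.53273 mcg/hr ÷ 9.56 mcg/mL = 8.319323 mL/hr
Volume infused = 8.319323 mL/hr × 16.5 hr = 137.2688 mL
Volume remaining = 250 − 137.2688 = 112.7312 mL
Drug remaining = 112.7312 mL × 9.56 mcg/mL = 1077.71 mcg = 1.07771 mg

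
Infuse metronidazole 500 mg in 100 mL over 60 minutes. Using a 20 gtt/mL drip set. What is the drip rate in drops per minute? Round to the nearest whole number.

100 mL ÷ (60 min) = 1.666667 mL/min
1.666667 mL/min × 20 gtt/mL = 33.33333 gtt/min

33 gtt/min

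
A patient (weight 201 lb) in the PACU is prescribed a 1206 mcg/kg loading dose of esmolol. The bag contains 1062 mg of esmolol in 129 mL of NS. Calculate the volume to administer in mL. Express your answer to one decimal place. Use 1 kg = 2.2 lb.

Weight = 201 lb ÷ 2.2 lb/kg = 91.36364 kg
Dose = 1206 mcg/kg × 91.36364 kg = 110184.5 mcg
Concentration = 1062 mg ÷ 129 mL = 8.232558 mg/mL = 8232.558 mcg/mL
Volume = 110184.5 mcg ÷ 8232.558 mcg/mL = 13.384 mL

13.4 mL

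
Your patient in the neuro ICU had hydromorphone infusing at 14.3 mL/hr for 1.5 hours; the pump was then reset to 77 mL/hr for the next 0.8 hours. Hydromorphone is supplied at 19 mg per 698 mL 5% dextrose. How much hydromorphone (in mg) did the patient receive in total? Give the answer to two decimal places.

2.26 mg

Concentration = 19 mg ÷ 698 mL = 0.02722063 mg/mL
Stage 1: 14.3 mL/hr × 1.5 hr = 21.45 mL → 21.45 mL × 0.02722063 mg/mL = 0.5838825 mg
Stage 2: 77 mL/hr × 0.8 hr = 61.6 mL → 61.6 mL × 0.02722063 mg/mL = 1.676791 mg
Total = 0.5838825 + 1.676791 = 2.260673 mg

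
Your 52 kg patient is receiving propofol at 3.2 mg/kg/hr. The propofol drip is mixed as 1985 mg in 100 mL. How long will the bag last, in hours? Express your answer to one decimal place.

Dose = 3.2 mg/kg/hr × 52 kg = 166.4 mg/hr
Concentration = 1985 mg ÷ 100 mL = 19.85 mg/mL
Rate = 166.4 mg/hr ÷ 19.85 mg/mL = 8.382872 mL/hr
Duration = 100 mL ÷ 8.382872 mL/hr = 11.92909 hr

11.9 hours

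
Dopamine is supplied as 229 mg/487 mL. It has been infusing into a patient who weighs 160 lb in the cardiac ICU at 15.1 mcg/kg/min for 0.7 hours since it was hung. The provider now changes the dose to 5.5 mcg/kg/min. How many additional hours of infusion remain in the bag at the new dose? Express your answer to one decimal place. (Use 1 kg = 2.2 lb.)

7.6 hours

Initial rate:
Weight = 160 lb ÷ 2.2 lb/kg = 72.72727 kg
Dose = 15.1 mcg/kg/min × 72.72727 kg = 1098.182 mcg/min
1098.182 mcg/min × 60 min/hr = 65890.91 mcg/hr
Concentration = 229 mg ÷ 487 mL = 0.4702259 mg/mL = 470.2259 mcg/mL
Rate = 65890.91 mcg/hr ÷ 470.2259 mcg/mL = 140.1261 mL/hr
Volume infused so far = 140.1261 mL/hr × 0.7 hr = 98.08826 mL
Volume remaining = 487 − 98.08826 = 388.9117 mL
New rate:
Dose = 5.5 mcg/kg/min × 72.72727 kg = 400 mcg/min
400 mcg/min × 60 min/hr = 24000 mcg/hr
Rate = 24000 mcg/hr ÷ 470.2259 mcg/mL = 51.0393 mL/hr
Time remaining = 388.9117 mL ÷ 51.0393 mL/hr = 7.619848 hr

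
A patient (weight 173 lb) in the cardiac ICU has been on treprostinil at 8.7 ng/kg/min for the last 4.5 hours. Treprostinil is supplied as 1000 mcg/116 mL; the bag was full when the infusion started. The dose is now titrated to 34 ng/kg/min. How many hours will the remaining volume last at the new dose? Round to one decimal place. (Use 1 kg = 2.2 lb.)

Initial rate:
Weight = 173 lb ÷ 2.2 lb/kg = 78.63636 kg
Dose = 8.7 ng/kg/min × 78.63636 kg = 684.1364 ng/min
684.1364 ng/min × 60 min/hr = 41048.18 ng/hr
Concentration = 1000 mcg ÷ 116 mL = 8.62069 mcg/mL = 8620.69 ng/mL
Rate = 41048.18 ng/hr ÷ 8620.69 ng/mL = 4.761589 mL/hr
Volume infused so far = 4.761589 mL/hr × 4.5 hr = 21.42715 mL
Volume remaining = 116 − 21.42715 = 94.57285 mL
New rate:
Dose = 34 ng/kg/min × 78.63636 kg = 2673.636 ng/min
2673.636 ng/min × 60 min/hr = 160418.2 ng/hr
Rate = 160418.2 ng/hr ÷ 8620.69 ng/mL = 18.60851 mL/hr
Time remaining = 94.57285 mL ÷ 18.60851 mL/hr = 5.082237 hr

5.1 hours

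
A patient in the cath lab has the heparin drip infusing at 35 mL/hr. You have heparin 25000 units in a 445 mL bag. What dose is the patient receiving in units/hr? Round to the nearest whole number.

1966 units/hr

Concentration = 25000 units ÷ 445 mL = 56.17978 units/mL
Drug rate = 35 mL/hr × 56.17978 units/mL = 1966.292 units/hr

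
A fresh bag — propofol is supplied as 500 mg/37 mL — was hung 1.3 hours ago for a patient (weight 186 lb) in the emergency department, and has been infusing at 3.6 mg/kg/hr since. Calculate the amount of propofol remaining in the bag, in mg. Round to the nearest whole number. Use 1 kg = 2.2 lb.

104 mg

Weight = 186 lb ÷ 2.2 lb/kg = 84.54545 kg
Dose = 3.6 mg/kg/hr × 84.54545 kg = 304.3636 mg/hr
Concentration = 500 mg ÷ 37 mL = 13.51351 mg/mL
Rate = 304.3636 mg/hr ÷ 13.51351 mg/mL = 22.52291 mL/hr
Volume infused = 22.52291 mL/hr × 1.3 hr = 29.27978 mL
Volume remaining = 37 − 29.27978 = 7.720218 mL
Drug remaining = 7.720218 mL × 13.51351 mg/mL = 104.3273 mg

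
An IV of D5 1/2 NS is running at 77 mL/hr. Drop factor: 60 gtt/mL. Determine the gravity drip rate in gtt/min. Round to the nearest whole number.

77 mL/hr ÷ 60 min/hr = 1.283333 mL/min
1.283333 mL/min × 60 gtt/mL = 77 gtt/min

77 gtt/min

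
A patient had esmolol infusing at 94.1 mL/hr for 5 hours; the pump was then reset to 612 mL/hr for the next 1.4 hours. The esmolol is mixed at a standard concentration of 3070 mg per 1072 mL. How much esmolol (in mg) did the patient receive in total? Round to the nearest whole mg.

Concentration = 3070 mg ÷ 1072 mL = 2.863806 mg/mL
Stage 1: 94.1 mL/hr × 5 hr = 470.5 mL → 470.5 mL × 2.863806 mg/mL = 1347.421 mg
Stage 2: 612 mL/hr × 1.4 hr = 856.8 mL → 856.8 mL × 2.863806 mg/mL = 2453.709 mg
Total = 1347.421 + 2453.709 = 3801.13 mg

3801 mg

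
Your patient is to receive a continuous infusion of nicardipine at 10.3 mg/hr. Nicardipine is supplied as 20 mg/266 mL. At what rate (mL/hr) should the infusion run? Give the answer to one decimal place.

137.0 mL/hr

Concentration = 20 mg ÷ 266 mL = 0.07518797 mg/mL
Rate = 10.3 mg/hr ÷ 0.07518797 mg/mL = 136.99 mL/hr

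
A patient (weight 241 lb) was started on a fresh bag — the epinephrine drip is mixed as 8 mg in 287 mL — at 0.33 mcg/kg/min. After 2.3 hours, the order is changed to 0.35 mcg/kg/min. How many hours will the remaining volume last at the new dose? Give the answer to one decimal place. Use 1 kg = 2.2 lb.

Initial rate:
Weight = 241 lb ÷ 2.2 lb/kg = 109.5455 kg
Dose = 0.33 mcg/kg/min × 109.5455 kg = 36.15 mcg/min
36.15 mcg/min × 60 min/hr = 2169 mcg/hr
Concentration = 8 mg ÷ 287 mL = 0.02787456 mg/mL = 27.87456 mcg/mL
Rate = 2169 mcg/hr ÷ 27.87456 mcg/mL = 77.81288 mL/hr
Volume infused so far = 77.81288 mL/hr × 2.3 hr = 178.9696 mL
Volume remaining = 287 − 178.9696 = 108.0304 mL
New rate:
Dose = 0.35 mcg/kg/min × 109.5455 kg = 38.34091 mcg/min
38.34091 mcg/min × 60 min/hr = 2300.455 mcg/hr
Rate = 2300.455 mcg/hr ÷ 27.87456 mcg/mL = 82.52881 mL/hr
Time remaining = 108.0304 mL ÷ 82.52881 mL/hr = 1.309002 hr

1.3 hours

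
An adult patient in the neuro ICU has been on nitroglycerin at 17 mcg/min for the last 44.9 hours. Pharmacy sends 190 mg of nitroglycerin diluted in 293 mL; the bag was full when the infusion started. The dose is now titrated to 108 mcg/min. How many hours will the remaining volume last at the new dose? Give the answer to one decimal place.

22.3 hours

Initial rate:
17 mcg/min × 60 min/hr = 1020 mcg/hr
Concentration = 190 mg ÷ 293 mL = 0.6484642 mg/mL = 648.4642 mcg/mL
Rate = 1020 mcg/hr ÷ 648.4642 mcg/mL = 1.572947 mL/hr
Volume infused so far = 1.572947 mL/hr × 44.9 hr = 70.62534 mL
Volume remaining = 293 − 70.62534 = 222.3747 mL
New rate:
108 mcg/min × 60 min/hr = 6480 mcg/hr
Rate = 6480 mcg/hr ÷ 648.4642 mcg/mL = 9.992842 mL/hr
Time remaining = 222.3747 mL ÷ 9.992842 mL/hr = 22.2534 hr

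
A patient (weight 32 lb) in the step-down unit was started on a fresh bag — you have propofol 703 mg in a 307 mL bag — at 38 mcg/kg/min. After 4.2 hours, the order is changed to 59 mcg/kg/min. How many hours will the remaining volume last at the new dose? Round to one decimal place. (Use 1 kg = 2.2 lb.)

10.9 hours

Initial rate:
Weight = 32 lb ÷ 2.2 lb/kg = 14.54545 kg
Dose = 38 mcg/kg/min × 14.54545 kg = 552.7273 mcg/min
552.7273 mcg/min × 60 min/hr = 33163.64 mcg/hr
Concentration = 703 mg ÷ 307 mL = 2.289902 mg/mL = 2289.902 mcg/mL
Rate = 33163.64 mcg/hr ÷ 2289.902 mcg/mL = 14.48256 mL/hr
Volume infused so far = 14.48256 mL/hr × 4.2 hr = 60.82673 mL
Volume remaining = 307 − 60.82673 = 246.1733 mL
New rate:
Dose = 59 mcg/kg/min × 14.54545 kg = 858.1818 mcg/min
858.1818 mcg/min × 60 min/hr = 51490.91 mcg/hr
Rate = 51490.91 mcg/hr ÷ 2289.902 mcg/mL = 22.48607 mL/hr
Time remaining = 246.1733 mL ÷ 22.48607 mL/hr = 10.94781 hr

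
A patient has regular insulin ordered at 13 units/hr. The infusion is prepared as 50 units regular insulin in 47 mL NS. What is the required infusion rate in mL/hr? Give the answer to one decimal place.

12.2 mL/hr

Concentration = 50 units ÷ 47 mL = 1.06383 units/mL
Rate = 13 units/hr ÷ 1.06383 units/mL = 12.22 mL/hr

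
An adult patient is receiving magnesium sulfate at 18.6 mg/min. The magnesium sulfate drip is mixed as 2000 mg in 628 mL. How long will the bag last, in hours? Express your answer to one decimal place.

1.8 hours

18.6 mg/min × 60 min/hr = 1116 mg/hr
Concentration = 2000 mg ÷ 628 mL = 3.184713 mg/mL
Rate = 1116 mg/hr ÷ 3.184713 mg/mL = 350.424 mL/hr
Duration = 628 mL ÷ 350.424 mL/hr = 1.792115 hr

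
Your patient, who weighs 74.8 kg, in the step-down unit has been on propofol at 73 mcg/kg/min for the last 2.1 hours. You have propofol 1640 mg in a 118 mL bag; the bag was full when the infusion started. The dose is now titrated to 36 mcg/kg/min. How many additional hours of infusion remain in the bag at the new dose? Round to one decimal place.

5.9 hours

Initial rate:
Dose = 73 mcg/kg/min × 74.8 kg = 5460.4 mcg/min
5460.4 mcg/min × 60 min/hr = 327624 mcg/hr
Concentration = 1640 mg ÷ 118 mL = 13.89831 mg/mL = 13898.31 mcg/mL
Rate = 327624 mcg/hr ÷ 13898.31 mcg/mL = 23.57295 mL/hr
Volume infused so far = 23.57295 mL/hr × 2.1 hr = 49.50319 mL
Volume remaining = 118 − 49.50319 = 68.49681 mL
New rate:
Dose = 36 mcg/kg/min × 74.8 kg = 2692.8 mcg/min
2692.8 mcg/min × 60 min/hr = 161568 mcg/hr
Rate = 161568 mcg/hr ÷ 13898.31 mcg/mL = 11.62501 mL/hr
Time remaining = 68.49681 mL ÷ 11.62501 mL/hr = 5.892192 hr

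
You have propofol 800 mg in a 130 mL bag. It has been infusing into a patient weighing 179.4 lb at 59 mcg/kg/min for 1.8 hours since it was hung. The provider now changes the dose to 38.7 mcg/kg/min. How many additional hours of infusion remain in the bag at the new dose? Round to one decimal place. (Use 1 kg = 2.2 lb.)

1.5 hours

Initial rate:
Weight = 179.4 lb ÷ 2.2 lb/kg = 81.54545 kg
Dose = 59 mcg/kg/min × 81.54545 kg = 4811.182 mcg/min
4811.182 mcg/min × 60 min/hr = 288670.9 mcg/hr
Concentration = 800 mg ÷ 130 mL = 6.153846 mg/mL = 6153.846 mcg/mL
Rate = 288670.9 mcg/hr ÷ 6153.846 mcg/mL = 46.90902 mL/hr
Volume infused so far = 46.90902 mL/hr × 1.8 hr = 84.43624 mL
Volume remaining = 130 − 84.43624 = 45.56376 mL
New rate:
Dose = 38.7 mcg/kg/min × 81.54545 kg = 3155.809 mcg/min
3155.809 mcg/min × 60 min/hr = 189348.5 mcg/hr
Rate = 189348.5 mcg/hr ÷ 6153.846 mcg/mL = 30.76914 mL/hr
Time remaining = 45.56376 mL ÷ 30.76914 mL/hr = 1.480827 hr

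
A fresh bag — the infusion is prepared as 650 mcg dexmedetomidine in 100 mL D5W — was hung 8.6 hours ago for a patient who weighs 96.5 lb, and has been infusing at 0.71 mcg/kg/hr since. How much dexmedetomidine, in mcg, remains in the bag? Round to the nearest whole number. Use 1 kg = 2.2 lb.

Weight = 96.5 lb ÷ 2.2 lb/kg = 43.86364 kg
Dose = 0.71 mcg/kg/hr × 43.86364 kg = 31.14318 mcg/hr
Concentration = 650 mcg ÷ 100 mL = 6.5 mcg/mL
Rate = 31.14318 mcg/hr ÷ 6.5 mcg/mL = 4.791259 mL/hr
Volume infused = 4.791259 mL/hr × 8.6 hr = 41.20483 mL
Volume remaining = 100 − 41.20483 = 58.79517 mL
Drug remaining = 58.79517 mL × 6.5 mcg/mL = 382.1686 mcg

382 mcg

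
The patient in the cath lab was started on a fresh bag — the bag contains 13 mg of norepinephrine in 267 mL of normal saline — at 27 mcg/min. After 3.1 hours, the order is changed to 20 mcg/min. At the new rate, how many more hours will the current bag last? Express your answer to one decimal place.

6.6 hours

Initial rate:
27 mcg/min × 60 min/hr = 1620 mcg/hr
Concentration = 13 mg ÷ 267 mL = 0.04868914 mg/mL = 48.68914 mcg/mL
Rate = 1620 mcg/hr ÷ 48.68914 mcg/mL = 33.27231 mL/hr
Volume infused so far = 33.27231 mL/hr × 3.1 hr = 103.1442 mL
Volume remaining = 267 − 103.1442 = 163.8558 mL
New rate:
20 mcg/min × 60 min/hr = 1200 mcg/hr
Rate = 1200 mcg/hr ÷ 48.68914 mcg/mL = 24.64615 mL/hr
Time remaining = 163.8558 mL ÷ 24.64615 mL/hr = 6.648333 hr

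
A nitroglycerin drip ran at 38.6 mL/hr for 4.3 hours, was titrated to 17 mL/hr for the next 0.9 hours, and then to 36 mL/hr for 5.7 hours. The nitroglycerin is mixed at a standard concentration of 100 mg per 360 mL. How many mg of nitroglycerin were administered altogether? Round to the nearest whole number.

Concentration = 100 mg ÷ 360 mL = 0.2777778 mg/mL
Stage 1: 38.6 mL/hr × 4.3 hr = 165.98 mL → 165.98 mL × 0.2777778 mg/mL = 46.10556 mg
Stage 2: 17 mL/hr × 0.9 hr = 15.3 mL → 15.3 mL × 0.2777778 mg/mL = 4.25 mg
Stage 3: 36 mL/hr × 5.7 hr = 205.2 mL → 205.2 mL × 0.2777778 mg/mL = 57 mg
Total = 46.10556 + 4.25 + 57 = 107.3556 mg

107 mg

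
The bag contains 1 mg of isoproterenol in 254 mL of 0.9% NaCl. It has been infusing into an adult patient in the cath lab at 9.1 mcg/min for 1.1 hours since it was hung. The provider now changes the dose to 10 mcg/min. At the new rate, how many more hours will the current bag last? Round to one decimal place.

Initial rate:
9.1 mcg/min × 60 min/hr = 546 mcg/hr
Concentration = 1 mg ÷ 254 mL = 0.003937008 mg/mL = 3.937008 mcg/mL
Rate = 546 mcg/hr ÷ 3.937008 mcg/mL = 138.684 mL/hr
Volume infused so far = 138.684 mL/hr × 1.1 hr = 152.5524 mL
Volume remaining = 254 − 152.5524 = 101.4476 mL
New rate:
10 mcg/min × 60 min/hr = 600 mcg/hr
Rate = 600 mcg/hr ÷ 3.937008 mcg/mL = 152.4 mL/hr
Time remaining = 101.4476 mL ÷ 152.4 mL/hr = 0.6656667 hr

0.7 hours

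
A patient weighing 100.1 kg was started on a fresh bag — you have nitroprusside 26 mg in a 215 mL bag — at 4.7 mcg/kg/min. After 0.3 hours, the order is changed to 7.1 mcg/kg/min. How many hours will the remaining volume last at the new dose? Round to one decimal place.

0.4 hours

Initial rate:
Dose = 4.7 mcg/kg/min × 100.1 kg = 470.47 mcg/min
470.47 mcg/min × 60 min/hr = 28228.2 mcg/hr
Concentration = 26 mg ÷ 215 mL = 0.1209302 mg/mL = 120.9302 mcg/mL
Rate = 28228.2 mcg/hr ÷ 120.9302 mcg/mL = 233.4255 mL/hr
Volume infused so far = 233.4255 mL/hr × 0.3 hr = 70.02765 mL
Volume remaining = 215 − 70.02765 = 144.9724 mL
New rate:
Dose = 7.1 mcg/kg/min × 100.1 kg = 710.71 mcg/min
710.71 mcg/min × 60 min/hr = 42642.6 mcg/hr
Rate = 42642.6 mcg/hr ÷ 120.9302 mcg/mL = 352.6215 mL/hr
Time remaining = 144.9724 mL ÷ 352.6215 mL/hr = 0.4111274 hr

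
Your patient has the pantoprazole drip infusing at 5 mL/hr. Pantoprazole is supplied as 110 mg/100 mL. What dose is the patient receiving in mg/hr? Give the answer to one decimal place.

5.5 mg/hr

Concentration = 110 mg ÷ 100 mL = 1.1 mg/mL
Drug rate = 5 mL/hr × 1.1 mg/mL = 5.5 mg/hr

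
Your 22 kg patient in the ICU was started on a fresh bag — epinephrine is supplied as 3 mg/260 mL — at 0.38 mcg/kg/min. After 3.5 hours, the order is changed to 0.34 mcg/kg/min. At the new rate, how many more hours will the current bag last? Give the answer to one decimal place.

2.8 hours

Initial rate:
Dose = 0.38 mcg/kg/min × 22 kg = 8.36 mcg/min
8.36 mcg/min × 60 min/hr = 501.6 mcg/hr
Concentration = 3 mg ÷ 260 mL = 0.01153846 mg/mL = 11.53846 mcg/mL
Rate = 501.6 mcg/hr ÷ 11.53846 mcg/mL = 43.472 mL/hr
Volume infused so far = 43.472 mL/hr × 3.5 hr = 152.152 mL
Volume remaining = 260 − 152.152 = 107.848 mL
New rate:
Dose = 0.34 mcg/kg/min × 22 kg = 7.48 mcg/min
7.48 mcg/min × 60 min/hr = 448.8 mcg/hr
Rate = 448.8 mcg/hr ÷ 11.53846 mcg/mL = 38.896 mL/hr
Time remaining = 107.848 mL ÷ 38.896 mL/hr = 2.772727 hr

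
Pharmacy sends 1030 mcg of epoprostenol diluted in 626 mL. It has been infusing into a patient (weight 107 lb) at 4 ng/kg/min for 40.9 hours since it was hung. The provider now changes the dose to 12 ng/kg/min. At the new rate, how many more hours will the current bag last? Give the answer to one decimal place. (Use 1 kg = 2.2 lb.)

15.8 hours

Initial rate:
Weight = 107 lb ÷ 2.2 lb/kg = 48.63636 kg
Dose = 4 ng/kg/min × 48.63636 kg = 194.5455 ng/min
194.5455 ng/min × 60 min/hr = 11672.73 ng/hr
Concentration = 1030 mcg ÷ 626 mL = 1.645367 mcg/mL = 1645.367 ng/mL
Rate = 11672.73 ng/hr ÷ 1645.367 ng/mL = 7.094298 mL/hr
Volume infused so far = 7.094298 mL/hr × 40.9 hr = 290.1568 mL
Volume remaining = 626 − 290.1568 = 335.8432 mL
New rate:
Dose = 12 ng/kg/min × 48.63636 kg = 583.6364 ng/min
583.6364 ng/min × 60 min/hr = 35018.18 ng/hr
Rate = 35018.18 ng/hr ÷ 1645.367 ng/mL = 21.28289 mL/hr
Time remaining = 335.8432 mL ÷ 21.28289 mL/hr = 15.77996 hr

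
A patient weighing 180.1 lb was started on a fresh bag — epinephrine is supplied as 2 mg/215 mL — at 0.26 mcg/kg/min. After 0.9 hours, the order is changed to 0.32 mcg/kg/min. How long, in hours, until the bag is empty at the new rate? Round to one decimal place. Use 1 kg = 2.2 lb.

0.5 hours

Initial rate:
Weight = 180.1 lb ÷ 2.2 lb/kg = 81.86364 kg
Dose = 0.26 mcg/kg/min × 81.86364 kg = 21.28455 mcg/min
21.28455 mcg/min × 60 min/hr = 1277.073 mcg/hr
Concentration = 2 mg ÷ 215 mL = 0.009302326 mg/mL = 9.302326 mcg/mL
Rate = 1277.073 mcg/hr ÷ 9.302326 mcg/mL = 137.2853 mL/hr
Volume infused so far = 137.2853 mL/hr × 0.9 hr = 123.5568 mL
Volume remaining = 215 − 123.5568 = 91.44321 mL
New rate:
Dose = 0.32 mcg/kg/min × 81.86364 kg = 26.19636 mcg/min
26.19636 mcg/min × 60 min/hr = 1571.782 mcg/hr
Rate = 1571.782 mcg/hr ÷ 9.302326 mcg/mL = 168.9665 mL/hr
Time remaining = 91.44321 mL ÷ 168.9665 mL/hr = 0.5411912 hr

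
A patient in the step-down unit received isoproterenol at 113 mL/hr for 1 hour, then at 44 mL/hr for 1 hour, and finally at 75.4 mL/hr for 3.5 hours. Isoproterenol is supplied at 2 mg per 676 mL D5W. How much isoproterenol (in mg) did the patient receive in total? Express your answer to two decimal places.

1.25 mg

Concentration = 2 mg ÷ 676 mL = 0.00295858 mg/mL
Stage 1: 113 mL/hr × 1 hr = 113 mL → 113 mL × 0.00295858 mg/mL = 0.3343195 mg
Stage 2: 44 mL/hr × 1 hr = 44 mL → 44 mL × 0.00295858 mg/mL = 0.1301775 mg
Stage 3: 75.4 mL/hr × 3.5 hr = 263.9 mL → 263.9 mL × 0.00295858 mg/mL = 0.7807692 mg
Total = 0.3343195 + 0.1301775 + 0.7807692 = 1.245266 mg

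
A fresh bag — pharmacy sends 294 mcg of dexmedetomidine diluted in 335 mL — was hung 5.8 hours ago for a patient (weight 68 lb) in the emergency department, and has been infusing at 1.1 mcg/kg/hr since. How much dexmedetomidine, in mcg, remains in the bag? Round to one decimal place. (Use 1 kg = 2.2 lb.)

96.8 mcg

Weight = 68 lb ÷ 2.2 lb/kg = 30.90909 kg
Dose = 1.1 mcg/kg/hr × 30.90909 kg = 34 mcg/hr
Concentration = 294 mcg ÷ 335 mL = 0.8776119 mcg/mL
Rate = 34 mcg/hr ÷ 0.8776119 mcg/mL = 38.7415 mL/hr
Volume infused = 38.7415 mL/hr × 5.8 hr = 224.7007 mL
Volume remaining = 335 − 224.7007 = 110.2993 mL
Drug remaining = 110.2993 mL × 0.8776119 mcg/mL = 96.8 mcg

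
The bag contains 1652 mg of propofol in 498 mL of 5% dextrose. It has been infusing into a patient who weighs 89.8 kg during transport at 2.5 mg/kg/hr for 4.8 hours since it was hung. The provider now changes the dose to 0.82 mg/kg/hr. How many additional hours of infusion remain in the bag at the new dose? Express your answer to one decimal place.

7.8 hours

Initial rate:
Dose = 2.5 mg/kg/hr × 89.8 kg = 224.5 mg/hr
Concentration = 1652 mg ÷ 498 mL = 3.317269 mg/mL
Rate = 224.5 mg/hr ÷ 3.317269 mg/mL = 67.67615 mL/hr
Volume infused so far = 67.67615 mL/hr × 4.8 hr = 324.8455 mL
Volume remaining = 498 − 324.8455 = 173.1545 mL
New rate:
Dose = 0.82 mg/kg/hr × 89.8 kg = 73.636 mg/hr
Rate = 73.636 mg/hr ÷ 3.317269 mg/mL = 22.19778 mL/hr
Time remaining = 173.1545 mL ÷ 22.19778 mL/hr = 7.800532 hr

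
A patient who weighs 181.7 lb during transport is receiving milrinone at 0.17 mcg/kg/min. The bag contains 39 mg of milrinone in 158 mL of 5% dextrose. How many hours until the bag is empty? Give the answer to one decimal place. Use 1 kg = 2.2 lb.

Weight = 181.7 lb ÷ 2.2 lb/kg = 82.59091 kg
Dose = 0.17 mcg/kg/min × 82.59091 kg = 14.04045 mcg/min
14.04045 mcg/min × 60 min/hr = 842.4273 mcg/hr
Concentration = 39 mg ÷ 158 mL = 0.2468354 mg/mL = 246.8354 mcg/mL
Rate = 842.4273 mcg/hr ÷ 246.8354 mcg/mL = 3.41291 mL/hr
Duration = 158 mL ÷ 3.41291 mL/hr = 46.2948 hr

46.3 hours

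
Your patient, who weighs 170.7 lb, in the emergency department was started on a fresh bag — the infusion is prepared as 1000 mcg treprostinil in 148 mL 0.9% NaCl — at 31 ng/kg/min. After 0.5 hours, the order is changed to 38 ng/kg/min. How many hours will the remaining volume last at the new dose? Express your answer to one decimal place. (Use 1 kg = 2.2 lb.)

5.2 hours

Initial rate:
Weight = 170.7 lb ÷ 2.2 lb/kg = 77.59091 kg
Dose = 31 ng/kg/min × 77.59091 kg = 2405.318 ng/min
2405.318 ng/min × 60 min/hr = 144319.1 ng/hr
Concentration = 1000 mcg ÷ 148 mL = 6.756757 mcg/mL = 6756.757 ng/mL
Rate = 144319.1 ng/hr ÷ 6756.757 ng/mL = 21.35923 mL/hr
Volume infused so far = 21.35923 mL/hr × 0.5 hr = 10.67961 mL
Volume remaining = 148 − 10.67961 = 137.3204 mL
New rate:
Dose = 38 ng/kg/min × 77.59091 kg = 2948.455 ng/min
2948.455 ng/min × 60 min/hr = 176907.3 ng/hr
Rate = 176907.3 ng/hr ÷ 6756.757 ng/mL = 26.18228 mL/hr
Time remaining = 137.3204 mL ÷ 26.18228 mL/hr = 5.244784 hr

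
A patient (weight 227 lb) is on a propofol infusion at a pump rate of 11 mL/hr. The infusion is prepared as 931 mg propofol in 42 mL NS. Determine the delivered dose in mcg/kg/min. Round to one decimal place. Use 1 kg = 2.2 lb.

Weight = 227 lb ÷ 2.2 lb/kg = 103.1818 kg
Concentration = 931 mg ÷ 42 mL = 22.16667 mg/mL = 22166.67 mcg/mL
Drug rate = 11 mL/hr × 22166.67 mcg/mL = 243833.3 mcg/hr
243833.3 mcg/hr ÷ 60 min/hr = 4063.889 mcg/min
4063.889 mcg/min ÷ 103.1818 kg = 39.38571 mcg/kg/min

39.4 mcg/kg/min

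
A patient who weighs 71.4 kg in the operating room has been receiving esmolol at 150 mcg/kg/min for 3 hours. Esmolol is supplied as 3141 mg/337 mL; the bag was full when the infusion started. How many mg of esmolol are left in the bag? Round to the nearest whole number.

Dose = 150 mcg/kg/min × 71.4 kg = 10710 mcg/min
10710 mcg/min × 60 min/hr = 642600 mcg/hr
Concentration = 3141 mg ÷ 337 mL = 9.320475 mg/mL = 9320.475 mcg/mL
Rate = 642600 mcg/hr ÷ 9320.475 mcg/mL = 68.94499 mL/hr
Volume infused = 68.94499 mL/hr × 3 hr = 206.835 mL
Volume remaining = 337 − 206.835 = 130.165 mL
Drug remaining = 130.165 mL × 9320.475 mcg/mL = 1213200 mcg = 1213.2 mg

1213 mg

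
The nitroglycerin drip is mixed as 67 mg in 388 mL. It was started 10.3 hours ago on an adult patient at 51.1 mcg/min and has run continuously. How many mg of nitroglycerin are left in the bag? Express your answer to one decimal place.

51.1 mcg/min × 60 min/hr = 3066 mcg/hr
Concentration = 67 mg ÷ 388 mL = 0.1726804 mg/mL = 172.6804 mcg/mL
Rate = 3066 mcg/hr ÷ 172.6804 mcg/mL = 17.75534 mL/hr
Volume infused = 17.75534 mL/hr × 10.3 hr = 182.88 mL
Volume remaining = 388 − 182.88 = 205.12 mL
Drug remaining = 205.12 mL × 172.6804 mcg/mL = 35420.2 mcg = 35.4202 mg

35.4 mg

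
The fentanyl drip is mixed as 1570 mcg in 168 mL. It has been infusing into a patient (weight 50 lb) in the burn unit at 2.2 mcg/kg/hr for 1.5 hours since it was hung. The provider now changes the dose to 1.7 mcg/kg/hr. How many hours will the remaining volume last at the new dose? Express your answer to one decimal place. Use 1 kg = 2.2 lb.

38.7 hours

Initial rate:
Weight = 50 lb ÷ 2.2 lb/kg = 22.72727 kg
Dose = 2.2 mcg/kg/hr × 22.72727 kg = 50 mcg/hr
Concentration = 1570 mcg ÷ 168 mL = 9.345238 mcg/mL
Rate = 50 mcg/hr ÷ 9.345238 mcg/mL = 5.350318 mL/hr
Volume infused so far = 5.350318 mL/hr × 1.5 hr = 8.025478 mL
Volume remaining = 168 − 8.025478 = 159.9745 mL
New rate:
Dose = 1.7 mcg/kg/hr × 22.72727 kg = 38.63636 mcg/hr
Rate = 38.63636 mcg/hr ÷ 9.345238 mcg/mL = 4.134337 mL/hr
Time remaining = 159.9745 mL ÷ 4.134337 mL/hr = 38.69412 hr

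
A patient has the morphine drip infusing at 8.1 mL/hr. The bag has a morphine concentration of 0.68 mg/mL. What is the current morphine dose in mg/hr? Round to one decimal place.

5.5 mg/hr

Drug rate = 8.1 mL/hr × 0.68 mg/mL = 5.508 mg/hr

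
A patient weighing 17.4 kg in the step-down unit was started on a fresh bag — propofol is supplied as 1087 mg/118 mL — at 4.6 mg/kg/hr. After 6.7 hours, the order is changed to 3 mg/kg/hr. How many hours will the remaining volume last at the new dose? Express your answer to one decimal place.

Initial rate:
Dose = 4.6 mg/kg/hr × 17.4 kg = 80.04 mg/hr
Concentration = 1087 mg ÷ 118 mL = 9.211864 mg/mL
Rate = 80.04 mg/hr ÷ 9.211864 mg/mL = 8.688795 mL/hr
Volume infused so far = 8.688795 mL/hr × 6.7 hr = 58.21493 mL
Volume remaining = 118 − 58.21493 = 59.78507 mL
New rate:
Dose = 3 mg/kg/hr × 17.4 kg = 52.2 mg/hr
Rate = 52.2 mg/hr ÷ 9.211864 mg/mL = 5.666605 mL/hr
Time remaining = 59.78507 mL ÷ 5.666605 mL/hr = 10.55042 hr

10.6 hours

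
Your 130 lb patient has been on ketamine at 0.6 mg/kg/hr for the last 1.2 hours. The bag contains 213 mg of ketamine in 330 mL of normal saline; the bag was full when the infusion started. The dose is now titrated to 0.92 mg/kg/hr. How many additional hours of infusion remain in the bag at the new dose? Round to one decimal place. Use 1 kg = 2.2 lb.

3.1 hours

Initial rate:
Weight = 130 lb ÷ 2.2 lb/kg = 59.09091 kg
Dose = 0.6 mg/kg/hr × 59.09091 kg = 35.45455 mg/hr
Concentration = 213 mg ÷ 330 mL = 0.6454545 mg/mL
Rate = 35.45455 mg/hr ÷ 0.6454545 mg/mL = 54.92958 mL/hr
Volume infused so far = 54.92958 mL/hr × 1.2 hr = 65.91549 mL
Volume remaining = 330 − 65.91549 = 264.0845 mL
New rate:
Dose = 0.92 mg/kg/hr × 59.09091 kg = 54.36364 mg/hr
Rate = 54.36364 mg/hr ÷ 0.6454545 mg/mL = 84.22535 mL/hr
Time remaining = 264.0845 mL ÷ 84.22535 mL/hr = 3.135452 hr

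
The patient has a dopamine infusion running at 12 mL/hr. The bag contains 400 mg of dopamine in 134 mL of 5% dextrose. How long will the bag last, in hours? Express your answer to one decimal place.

Duration = 134 mL ÷ 12 mL/hr = 11.16667 hr

11.2 hours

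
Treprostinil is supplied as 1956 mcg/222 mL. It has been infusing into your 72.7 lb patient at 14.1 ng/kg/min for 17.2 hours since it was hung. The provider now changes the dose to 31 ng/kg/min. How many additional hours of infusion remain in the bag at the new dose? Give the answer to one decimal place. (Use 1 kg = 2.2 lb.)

24.0 hours

Initial rate:
Weight = 72.7 lb ÷ 2.2 lb/kg = 33.04545 kg
Dose = 14.1 ng/kg/min × 33.04545 kg = 465.9409 ng/min
465.9409 ng/min × 60 min/hr = 27956.45 ng/hr
Concentration = 1956 mcg ÷ 222 mL = 8.810811 mcg/mL = 8810.811 ng/mL
Rate = 27956.45 ng/hr ÷ 8810.811 ng/mL = 3.172972 mL/hr
Volume infused so far = 3.172972 mL/hr × 17.2 hr = 54.57512 mL
Volume remaining = 222 − 54.57512 = 167.4249 mL
New rate:
Dose = 31 ng/kg/min × 33.04545 kg = 1024.409 ng/min
1024.409 ng/min × 60 min/hr = 61464.55 ng/hr
Rate = 61464.55 ng/hr ÷ 8810.811 ng/mL = 6.976037 mL/hr
Time remaining = 167.4249 mL ÷ 6.976037 mL/hr = 24 hr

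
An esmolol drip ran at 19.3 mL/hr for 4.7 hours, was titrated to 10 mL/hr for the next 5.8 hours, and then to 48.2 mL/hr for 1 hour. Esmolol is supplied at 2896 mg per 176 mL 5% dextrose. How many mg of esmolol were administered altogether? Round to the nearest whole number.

3240 mg

Concentration = 2896 mg ÷ 176 mL = 16.45455 mg/mL
Stage 1: 19.3 mL/hr × 4.7 hr = 90.71 mL → 90.71 mL × 16.45455 mg/mL = 1492.592 mg
Stage 2: 10 mL/hr × 5.8 hr = 58 mL → 58 mL × 16.45455 mg/mL = 954.3636 mg
Stage 3: 48.2 mL/hr × 1 hr = 48.2 mL → 48.2 mL × 16.45455 mg/mL = 793.1091 mg
Total = 1492.592 + 954.3636 + 793.1091 = 3240.065 mg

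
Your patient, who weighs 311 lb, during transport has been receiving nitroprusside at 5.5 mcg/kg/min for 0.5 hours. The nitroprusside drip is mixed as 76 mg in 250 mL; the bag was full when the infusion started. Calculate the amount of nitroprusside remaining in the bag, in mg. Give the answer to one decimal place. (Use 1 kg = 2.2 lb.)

52.7 mg

Weight = 311 lb ÷ 2.2 lb/kg = 141.3636 kg
Dose = 5.5 mcg/kg/min × 141.3636 kg = 777.5 mcg/min
777.5 mcg/min × 60 min/hr = 46650 mcg/hr
Concentration = 76 mg ÷ 250 mL = 0.304 mg/mL = 304 mcg/mL
Rate = 46650 mcg/hr ÷ 304 mcg/mL = 153.4539 mL/hr
Volume infused = 153.4539 mL/hr × 0.5 hr = 76.72697 mL
Volume remaining = 250 − 76.72697 = 173.273 mL
Drug remaining = 173.273 mL × 304 mcg/mL = 52675 mcg = 52.675 mg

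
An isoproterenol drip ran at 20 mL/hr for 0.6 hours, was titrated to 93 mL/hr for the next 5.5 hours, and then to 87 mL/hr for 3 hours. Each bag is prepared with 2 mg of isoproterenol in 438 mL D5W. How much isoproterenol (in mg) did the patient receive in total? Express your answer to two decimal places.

3.58 mg

Concentration = 2 mg ÷ 438 mL = 0.00456621 mg/mL
Stage 1: 20 mL/hr × 0.6 hr = 12 mL → 12 mL × 0.00456621 mg/mL = 0.05479452 mg
Stage 2: 93 mL/hr × 5.5 hr = 511.5 mL → 511.5 mL × 0.00456621 mg/mL = 2.335616 mg
Stage 3: 87 mL/hr × 3 hr = 261 mL → 261 mL × 0.00456621 mg/mL = 1.191781 mg
Total = 0.05479452 + 2.335616 + 1.191781 = 3.582192 mg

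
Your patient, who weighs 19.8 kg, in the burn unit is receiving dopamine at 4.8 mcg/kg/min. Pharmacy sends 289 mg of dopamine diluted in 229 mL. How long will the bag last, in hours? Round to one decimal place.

50.7 hours

Dose = 4.8 mcg/kg/min × 19.8 kg = 95.04 mcg/min
95.04 mcg/min × 60 min/hr = 5702.4 mcg/hr
Concentration = 289 mg ÷ 229 mL = 1.262009 mg/mL = 1262.009 mcg/mL
Rate = 5702.4 mcg/hr ÷ 1262.009 mcg/mL = 4.518511 mL/hr
Duration = 229 mL ÷ 4.518511 mL/hr = 50.68042 hr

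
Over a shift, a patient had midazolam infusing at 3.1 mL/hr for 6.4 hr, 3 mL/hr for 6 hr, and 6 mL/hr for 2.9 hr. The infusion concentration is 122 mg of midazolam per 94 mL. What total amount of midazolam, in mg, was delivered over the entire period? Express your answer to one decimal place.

71.7 mg

Concentration = 122 mg ÷ 94 mL = 1.297872 mg/mL
Stage 1: 3.1 mL/hr × 6.4 hr = 19.84 mL → 19.84 mL × 1.297872 mg/mL = 25.74979 mg
Stage 2: 3 mL/hr × 6 hr = 18 mL → 18 mL × 1.297872 mg/mL = 23.3617 mg
Stage 3: 6 mL/hr × 2.9 hr = 17.4 mL → 17.4 mL × 1.297872 mg/mL = 22.58298 mg
Total = 25.74979 + 23.3617 + 22.58298 = 71.69447 mg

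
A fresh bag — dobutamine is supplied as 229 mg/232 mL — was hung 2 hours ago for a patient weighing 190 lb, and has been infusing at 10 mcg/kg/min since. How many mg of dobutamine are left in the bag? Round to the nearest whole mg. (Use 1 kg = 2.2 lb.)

125 mg

Weight = 190 lb ÷ 2.2 lb/kg = 86.36364 kg
Dose = 10 mcg/kg/min × 86.36364 kg = 863.6364 mcg/min
863.6364 mcg/min × 60 min/hr = 51818.18 mcg/hr
Concentration = 229 mg ÷ 232 mL = 0.987069 mg/mL = 987.069 mcg/mL
Rate = 51818.18 mcg/hr ÷ 987.069 mcg/mL = 52.49702 mL/hr
Volume infused = 52.49702 mL/hr × 2 hr = 104.994 mL
Volume remaining = 232 − 104.994 = 127.006 mL
Drug remaining = 127.006 mL × 987.069 mcg/mL = 125363.6 mcg = 125.3636 mg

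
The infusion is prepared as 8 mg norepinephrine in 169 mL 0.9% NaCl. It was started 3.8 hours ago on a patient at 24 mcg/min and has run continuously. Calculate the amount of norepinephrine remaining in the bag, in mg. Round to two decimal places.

24 mcg/min × 60 min/hr = 1440 mcg/hr
Concentration = 8 mg ÷ 169 mL = 0.04733728 mg/mL = 47.33728 mcg/mL
Rate = 1440 mcg/hr ÷ 47.33728 mcg/mL = 30.42 mL/hr
Volume infused = 30.42 mL/hr × 3.8 hr = 115.596 mL
Volume remaining = 169 − 115.596 = 53.404 mL
Drug remaining = 53.404 mL × 47.33728 mcg/mL = 2528 mcg = 2.528 mg

2.53 mg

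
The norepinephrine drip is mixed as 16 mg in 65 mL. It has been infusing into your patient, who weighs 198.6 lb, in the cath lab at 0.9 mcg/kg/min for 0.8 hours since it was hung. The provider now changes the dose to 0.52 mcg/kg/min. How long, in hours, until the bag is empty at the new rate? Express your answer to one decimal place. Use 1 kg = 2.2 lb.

4.3 hours

Initial rate:
Weight = 198.6 lb ÷ 2.2 lb/kg = 90.27273 kg
Dose = 0.9 mcg/kg/min × 90.27273 kg = 81.24545 mcg/min
81.24545 mcg/min × 60 min/hr = 4874.727 mcg/hr
Concentration = 16 mg ÷ 65 mL = 0.2461538 mg/mL = 246.1538 mcg/mL
Rate = 4874.727 mcg/hr ÷ 246.1538 mcg/mL = 19.80358 mL/hr
Volume infused so far = 19.80358 mL/hr × 0.8 hr = 15.84286 mL
Volume remaining = 65 − 15.84286 = 49.15714 mL
New rate:
Dose = 0.52 mcg/kg/min × 90.27273 kg = 46.94182 mcg/min
46.94182 mcg/min × 60 min/hr = 2816.509 mcg/hr
Rate = 2816.509 mcg/hr ÷ 246.1538 mcg/mL = 11.44207 mL/hr
Time remaining = 49.15714 mL ÷ 11.44207 mL/hr = 4.296176 hr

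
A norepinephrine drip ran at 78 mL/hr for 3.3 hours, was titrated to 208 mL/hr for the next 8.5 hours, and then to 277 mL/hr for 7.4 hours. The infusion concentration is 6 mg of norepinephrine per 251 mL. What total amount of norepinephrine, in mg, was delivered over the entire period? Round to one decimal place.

Concentration = 6 mg ÷ 251 mL = 0.02390438 mg/mL
Stage 1: 78 mL/hr × 3.3 hr = 257.4 mL → 257.4 mL × 0.02390438 mg/mL = 6.152988 mg
Stage 2: 208 mL/hr × 8.5 hr = 1768 mL → 1768 mL × 0.02390438 mg/mL = 42.26295 mg
Stage 3: 277 mL/hr × 7.4 hr = 2049.8 mL → 2049.8 mL × 0.02390438 mg/mL = 48.9992 mg
Total = 6.152988 + 42.26295 + 48.9992 = 97.41514 mg

97.4 mg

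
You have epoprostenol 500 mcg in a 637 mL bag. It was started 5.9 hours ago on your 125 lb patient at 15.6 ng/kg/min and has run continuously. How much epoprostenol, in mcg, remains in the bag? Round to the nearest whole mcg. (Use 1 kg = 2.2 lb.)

Weight = 125 lb ÷ 2.2 lb/kg = 56.81818 kg
Dose = 15.6 ng/kg/min × 56.81818 kg = 886.3636 ng/min
886.3636 ng/min × 60 min/hr = 53181.82 ng/hr
Concentration = 500 mcg ÷ 637 mL = 0.7849294 mcg/mL = 784.9294 ng/mL
Rate = 53181.82 ng/hr ÷ 784.9294 ng/mL = 67.75364 mL/hr
Volume infused = 67.75364 mL/hr × 5.9 hr = 399.7465 mL
Volume remaining = 637 − 399.7465 = 237.2535 mL
Drug remaining = 237.2535 mL × 784.9294 ng/mL = 186227.3 ng = 186.2273 mcg

186 mcg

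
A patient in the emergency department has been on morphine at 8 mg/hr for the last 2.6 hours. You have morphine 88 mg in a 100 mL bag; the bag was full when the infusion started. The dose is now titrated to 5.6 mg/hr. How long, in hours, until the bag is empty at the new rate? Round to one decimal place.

Initial rate:
Concentration = 88 mg ÷ 100 mL = 0.88 mg/mL
Rate = 8 mg/hr ÷ 0.88 mg/mL = 9.090909 mL/hr
Volume infused so far = 9.090909 mL/hr × 2.6 hr = 23.63636 mL
Volume remaining = 100 − 23.63636 = 76.36364 mL
New rate:
Rate = 5.6 mg/hr ÷ 0.88 mg/mL = 6.363636 mL/hr
Time remaining = 76.36364 mL ÷ 6.363636 mL/hr = 12 hr

12.0 hours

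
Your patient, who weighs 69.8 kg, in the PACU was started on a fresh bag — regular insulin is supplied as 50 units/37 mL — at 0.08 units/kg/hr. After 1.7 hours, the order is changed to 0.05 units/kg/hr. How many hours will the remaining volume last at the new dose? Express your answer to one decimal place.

Initial rate:
Dose = 0.08 units/kg/hr × 69.8 kg = 5.584 units/hr
Concentration = 50 units ÷ 37 mL = 1.351351 units/mL
Rate = 5.584 units/hr ÷ 1.351351 units/mL = 4.13216 mL/hr
Volume infused so far = 4.13216 mL/hr × 1.7 hr = 7.024672 mL
Volume remaining = 37 − 7.024672 = 29.97533 mL
New rate:
Dose = 0.05 units/kg/hr × 69.8 kg = 3.49 units/hr
Rate = 3.49 units/hr ÷ 1.351351 units/mL = 2.5826 mL/hr
Time remaining = 29.97533 mL ÷ 2.5826 mL/hr = 11.60665 hr

11.6 hours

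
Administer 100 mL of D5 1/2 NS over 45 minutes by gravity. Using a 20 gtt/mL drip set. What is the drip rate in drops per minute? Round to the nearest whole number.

44 gtt/min

100 mL ÷ (45 min) = 2.222222 mL/min
2.222222 mL/min × 20 gtt/mL = 44.44444 gtt/min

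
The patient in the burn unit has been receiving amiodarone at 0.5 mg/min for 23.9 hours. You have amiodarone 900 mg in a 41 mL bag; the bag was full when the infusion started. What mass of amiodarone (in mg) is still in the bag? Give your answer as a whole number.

183 mg

0.5 mg/min × 60 min/hr = 30 mg/hr
Concentration = 900 mg ÷ 41 mL = 21.95122 mg/mL
Rate = 30 mg/hr ÷ 21.95122 mg/mL = 1.366667 mL/hr
Volume infused = 1.366667 mL/hr × 23.9 hr = 32.66333 mL
Volume remaining = 41 − 32.66333 = 8.336667 mL
Drug remaining = 8.336667 mL × 21.95122 mg/mL = 183 mg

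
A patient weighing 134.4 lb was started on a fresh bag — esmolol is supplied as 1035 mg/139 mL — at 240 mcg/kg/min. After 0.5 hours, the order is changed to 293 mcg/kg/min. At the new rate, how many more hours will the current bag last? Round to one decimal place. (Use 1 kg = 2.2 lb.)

Initial rate:
Weight = 134.4 lb ÷ 2.2 lb/kg = 61.09091 kg
Dose = 240 mcg/kg/min × 61.09091 kg = 14661.82 mcg/min
14661.82 mcg/min × 60 min/hr = 879709.1 mcg/hr
Concentration = 1035 mg ÷ 139 mL = 7.446043 mg/mL = 7446.043 mcg/mL
Rate = 879709.1 mcg/hr ÷ 7446.043 mcg/mL = 118.1445 mL/hr
Volume infused so far = 118.1445 mL/hr × 0.5 hr = 59.07225 mL
Volume remaining = 139 − 59.07225 = 79.92775 mL
New rate:
Dose = 293 mcg/kg/min × 61.09091 kg = 17899.64 mcg/min
17899.64 mcg/min × 60 min/hr = 1073978 mcg/hr
Rate = 1073978 mcg/hr ÷ 7446.043 mcg/mL = 144.2348 mL/hr
Time remaining = 79.92775 mL ÷ 144.2348 mL/hr = 0.5541504 hr

0.6 hours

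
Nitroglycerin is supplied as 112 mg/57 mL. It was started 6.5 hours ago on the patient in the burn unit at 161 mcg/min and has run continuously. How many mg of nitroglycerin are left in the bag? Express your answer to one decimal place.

49.2 mg

161 mcg/min × 60 min/hr = 9660 mcg/hr
Concentration = 112 mg ÷ 57 mL = 1.964912 mg/mL = 1964.912 mcg/mL
Rate = 9660 mcg/hr ÷ 1964.912 mcg/mL = 4.91625 mL/hr
Volume infused = 4.91625 mL/hr × 6.5 hr = 31.95562 mL
Volume remaining = 57 − 31.95562 = 25.04438 mL
Drug remaining = 25.04438 mL × 1964.912 mcg/mL = 49210 mcg = 49.21 mg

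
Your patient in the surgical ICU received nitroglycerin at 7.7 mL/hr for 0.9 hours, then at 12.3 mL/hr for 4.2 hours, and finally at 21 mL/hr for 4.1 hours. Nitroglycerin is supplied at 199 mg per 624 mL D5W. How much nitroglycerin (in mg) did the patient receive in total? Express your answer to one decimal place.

46.1 mg

Concentration = 199 mg ÷ 624 mL = 0.3189103 mg/mL
Stage 1: 7.7 mL/hr × 0.9 hr = 6.93 mL → 6.93 mL × 0.3189103 mg/mL = 2.210048 mg
Stage 2: 12.3 mL/hr × 4.2 hr = 51.66 mL → 51.66 mL × 0.3189103 mg/mL = 16.4749 mg
Stage 3: 21 mL/hr × 4.1 hr = 86.1 mL → 86.1 mL × 0.3189103 mg/mL = 27.45817 mg
Total = 2.210048 + 16.4749 + 27.45817 = 46.14312 mg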